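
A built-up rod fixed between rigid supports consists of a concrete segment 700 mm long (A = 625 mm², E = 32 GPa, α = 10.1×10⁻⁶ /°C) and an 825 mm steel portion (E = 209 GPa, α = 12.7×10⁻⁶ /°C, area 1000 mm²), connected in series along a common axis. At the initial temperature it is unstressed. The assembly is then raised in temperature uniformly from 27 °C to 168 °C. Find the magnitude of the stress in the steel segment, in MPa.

σ ≈ 63.5 MPa (compressive)

If the supports were absent, the total length change would be Σ αᵢΔT Lᵢ = 10.1×10⁻⁶×141×700 + 12.7×10⁻⁶×141×825 = 2.474 mm.
The walls prevent any net length change, so an axial force P (same in every segment) develops. Compatibility: P · Σ Lᵢ/(AᵢEᵢ) = δ_free.
The series flexibility is Σ Lᵢ/(AᵢEᵢ) = 700/(625×32×10³) + 825/(1000×209×10³) = 3.895×10⁻⁵ mm/N.
Hence P = δ_free / Σ(L/AE) = 2.474/3.895×10⁻⁵ = 63.53 kN (compressive).
σ_{steel} = P / A = 63530 / 1000 = 63.53 MPa.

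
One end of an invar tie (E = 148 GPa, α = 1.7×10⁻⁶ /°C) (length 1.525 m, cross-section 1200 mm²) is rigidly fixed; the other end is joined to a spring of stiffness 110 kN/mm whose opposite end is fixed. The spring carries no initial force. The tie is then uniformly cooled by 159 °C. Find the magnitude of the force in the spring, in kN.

If the spring were absent the tie would shorten by αΔT L = 1.7×10⁻⁶ × 159 × 1525 = 0.4122 mm.
With a force P in the spring, the elastic change of the tie is PL/(AE) and that of the spring is P/k; compatibility requires their sum to equal δ_free.
So P = δ_free / [L/(AE) + 1/k] = 0.4122 / [ 1525/(1200×148×10³) + 1/(110×10³) ].
P = 0.4122 / 1.768×10⁻⁵ = 23320 N.

P ≈ 23.3 kN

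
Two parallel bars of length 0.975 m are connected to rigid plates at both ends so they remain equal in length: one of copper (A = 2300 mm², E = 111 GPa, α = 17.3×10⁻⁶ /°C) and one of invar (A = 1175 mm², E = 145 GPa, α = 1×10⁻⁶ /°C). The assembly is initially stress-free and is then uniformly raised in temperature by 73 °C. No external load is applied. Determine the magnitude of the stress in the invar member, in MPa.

σ ≈ 103 MPa (tensile)

The copper has the larger α, so on heating it would change length more than the invar if both were free. The rigid plates force a common final length, so the copper is put into compression and the invar into tension, with equal and opposite forces P (no external load).
Setting the final lengths equal and cancelling L: (α₁ − α₂)ΔT = P/(A₁E₁) + P/(A₂E₂).
|α₁ − α₂|·ΔT = 16.3×10⁻⁶ × 73 = 0.00119.
1/(A₁E₁) + 1/(A₂E₂) = 1/(2300×111×10³) + 1/(1175×145×10³) = 9.786×10⁻⁹ N⁻¹.
So P = 0.00119 / 9.786×10⁻⁹ = 121.6 kN.
σ_{invar} = P/A₂ = 121600/1175 = 103.5 MPa, tensile.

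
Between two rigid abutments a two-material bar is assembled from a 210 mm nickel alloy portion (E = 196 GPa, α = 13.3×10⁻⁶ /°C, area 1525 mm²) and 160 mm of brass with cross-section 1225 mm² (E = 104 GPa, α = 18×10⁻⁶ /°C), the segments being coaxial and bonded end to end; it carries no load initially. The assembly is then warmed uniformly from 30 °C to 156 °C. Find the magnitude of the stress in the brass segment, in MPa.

σ ≈ 298 MPa (compressive)

With the walls removed the bar would change length by δ_free = Σ αᵢΔT Lᵢ = 13.3×10⁻⁶×126×210 + 18×10⁻⁶×126×160 = 0.7148 mm.
The walls prevent any net length change, so an axial force P (same in every segment) develops. Compatibility: P · Σ Lᵢ/(AᵢEᵢ) = δ_free.
The series flexibility is Σ Lᵢ/(AᵢEᵢ) = 210/(1525×196×10³) + 160/(1225×104×10³) = 1.958×10⁻⁶ mm/N.
P = 0.7148 / 1.958×10⁻⁶ = 365000 N = 365 kN, compressive.
σ_{brass} = P / A = 365000 / 1225 = 297.9 MPa.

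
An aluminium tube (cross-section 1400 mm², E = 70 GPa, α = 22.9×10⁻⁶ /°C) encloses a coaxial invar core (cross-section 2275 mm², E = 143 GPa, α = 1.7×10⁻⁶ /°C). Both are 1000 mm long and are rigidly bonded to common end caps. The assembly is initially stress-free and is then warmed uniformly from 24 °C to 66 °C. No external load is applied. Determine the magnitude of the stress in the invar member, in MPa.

σ ≈ 29.5 MPa (tensile)

The aluminium has the larger α, so on heating it would change length more than the invar if both were free. The rigid plates force a common final length, so the aluminium is put into compression and the invar into tension, with equal and opposite forces P (no external load).
Compatibility of the two members (thermal + elastic change equal): (α₁ − α₂)ΔT = P·[1/(A₁E₁) + 1/(A₂E₂)].
|α₁ − α₂|·ΔT = 21.2×10⁻⁶ × 42 = 0.0008904.
1/(A₁E₁) + 1/(A₂E₂) = 1/(1400×70×10³) + 1/(2275×143×10³) = 1.328×10⁻⁸ N⁻¹.
P = 0.0008904 / 1.328×10⁻⁸ = 67060 N = 67.06 kN.
σ_{invar} = P/A₂ = 67060/2275 = 29.48 MPa, tensile.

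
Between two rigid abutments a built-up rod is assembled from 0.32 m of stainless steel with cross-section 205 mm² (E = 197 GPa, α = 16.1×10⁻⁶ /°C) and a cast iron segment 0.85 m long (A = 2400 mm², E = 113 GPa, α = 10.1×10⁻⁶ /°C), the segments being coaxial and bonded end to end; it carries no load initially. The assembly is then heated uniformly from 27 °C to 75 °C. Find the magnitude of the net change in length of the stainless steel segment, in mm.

|ΔL| ≈ 0.225 mm

If the supports were absent, the total length change would be Σ αᵢΔT Lᵢ = 16.1×10⁻⁶×48×320 + 10.1×10⁻⁶×48×850 = 0.6594 mm.
The rigid supports impose zero overall length change; the single axial force P common to all segments must satisfy P Σ Lᵢ/(AᵢEᵢ) = δ_free.
Σ Lᵢ/(AᵢEᵢ) = 320/(205×197×10³) + 850/(2400×113×10³) = 1.106×10⁻⁵ mm/N.
Hence P = δ_free / Σ(L/AE) = 0.6594/1.106×10⁻⁵ = 59.63 kN (compressive).
For the stainless steel segment, free thermal change = 16.1×10⁻⁶×48×320 = 0.2473 mm and elastic change from P = 59630×320/(205×197×10³) = 0.4725 mm; these oppose, so the net change is 0.225 mm (segment shortens).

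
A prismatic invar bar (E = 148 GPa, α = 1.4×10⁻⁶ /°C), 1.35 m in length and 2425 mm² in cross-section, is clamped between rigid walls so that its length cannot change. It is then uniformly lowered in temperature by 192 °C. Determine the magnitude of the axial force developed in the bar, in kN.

Full restraint means ε = 0, so the stress is σ = EαΔT = 148×10³ × 1.4×10⁻⁶ × 192 = 39.78 MPa.
P = AEαΔT = 2425 × 148×10³ × 1.4×10⁻⁶ × 192 = 96.47 kN (tensile).

P ≈ 96.5 kN (tensile)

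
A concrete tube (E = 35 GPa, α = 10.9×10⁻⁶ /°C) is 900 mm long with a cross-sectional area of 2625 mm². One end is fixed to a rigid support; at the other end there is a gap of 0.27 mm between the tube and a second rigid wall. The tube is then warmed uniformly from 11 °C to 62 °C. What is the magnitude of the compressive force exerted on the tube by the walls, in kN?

P ≈ 23.5 kN

Free thermal elongation = αΔT L = 10.9×10⁻⁶ × 51 × 900 = 0.5003 mm.
This exceeds the 0.27 mm gap, so the wall pushes back. The portion of expansion that must be recovered elastically is δ_free − gap = 0.5003 − 0.27 = 0.2303 mm.
That suppressed elongation corresponds to σ = E·Δ/L = 35×10³ × 0.2303/900 = 8.957 MPa.
P = σA = 8.957 × 2625 = 23.51 kN.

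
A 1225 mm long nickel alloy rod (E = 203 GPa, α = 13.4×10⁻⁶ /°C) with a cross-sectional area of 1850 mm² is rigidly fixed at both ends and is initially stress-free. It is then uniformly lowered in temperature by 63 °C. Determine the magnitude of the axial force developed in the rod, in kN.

P ≈ 317 kN (tensile)

With zero net strain, σ = E·αΔT = 203 GPa × 13.4×10⁻⁶ × 63 = 171.4 MPa.
Then P = σA = 171.4 × 1850 mm² = 317 kN, tensile.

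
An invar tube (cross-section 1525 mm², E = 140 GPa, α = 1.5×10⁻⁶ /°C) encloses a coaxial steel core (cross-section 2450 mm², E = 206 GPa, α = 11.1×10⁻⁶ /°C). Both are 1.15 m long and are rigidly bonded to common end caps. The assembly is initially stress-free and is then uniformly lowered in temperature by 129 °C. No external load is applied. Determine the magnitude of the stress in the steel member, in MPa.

The steel has the larger α, so on cooling it would change length more than the invar if both were free. The rigid plates force a common final length, so the steel is put into tension and the invar into compression, with equal and opposite forces P (no external load).
Equating the net (thermal + elastic) strains gives |α₁ − α₂|·ΔT = P·[1/(A₁E₁) + 1/(A₂E₂)].
|α₁ − α₂|·ΔT = 9.6×10⁻⁶ × 129 = 0.001238.
1/(A₁E₁) + 1/(A₂E₂) = 1/(1525×140×10³) + 1/(2450×206×10³) = 6.665×10⁻⁹ N⁻¹.
So P = 0.001238 / 6.665×10⁻⁹ = 185.8 kN.
σ_{steel} = P/A₂ = 185800/2450 = 75.84 MPa, tensile.

σ ≈ 75.8 MPa (tensile)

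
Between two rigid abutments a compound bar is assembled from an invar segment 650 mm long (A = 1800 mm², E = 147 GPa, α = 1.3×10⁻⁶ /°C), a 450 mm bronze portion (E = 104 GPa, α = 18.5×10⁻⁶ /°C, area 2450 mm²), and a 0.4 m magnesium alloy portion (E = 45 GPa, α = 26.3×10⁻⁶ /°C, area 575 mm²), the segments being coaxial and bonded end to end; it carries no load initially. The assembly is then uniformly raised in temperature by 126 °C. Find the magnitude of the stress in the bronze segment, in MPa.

σ ≈ 51.5 MPa (compressive)

If the supports were absent, the total length change would be Σ αᵢΔT Lᵢ = 1.3×10⁻⁶×126×650 + 18.5×10⁻⁶×126×450 + 26.3×10⁻⁶×126×400 = 2.481 mm.
The walls prevent any net length change, so an axial force P (same in every segment) develops. Compatibility: P · Σ Lᵢ/(AᵢEᵢ) = δ_free.
Σ Lᵢ/(AᵢEᵢ) = 650/(1800×147×10³) + 450/(2450×104×10³) + 400/(575×45×10³) = 1.968×10⁻⁵ mm/N.
So P = 2.481 / 1.968×10⁻⁵ = 126.1 kN, compressive.
σ_{bronze} = P / A = 126100 / 2450 = 51.45 MPa.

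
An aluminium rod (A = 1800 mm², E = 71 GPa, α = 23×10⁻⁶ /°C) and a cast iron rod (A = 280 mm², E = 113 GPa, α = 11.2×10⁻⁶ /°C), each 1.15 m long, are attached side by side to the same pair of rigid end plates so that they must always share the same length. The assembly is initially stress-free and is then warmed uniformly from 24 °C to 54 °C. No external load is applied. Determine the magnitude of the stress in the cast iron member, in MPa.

The aluminium has the larger α, so on heating it would change length more than the cast iron if both were free. The rigid plates force a common final length, so the aluminium is put into compression and the cast iron into tension, with equal and opposite forces P (no external load).
Compatibility of the two members (thermal + elastic change equal): (α₁ − α₂)ΔT = P·[1/(A₁E₁) + 1/(A₂E₂)].
|α₁ − α₂|·ΔT = 11.8×10⁻⁶ × 30 = 0.000354.
1/(A₁E₁) + 1/(A₂E₂) = 1/(1800×71×10³) + 1/(280×113×10³) = 3.943×10⁻⁸ N⁻¹.
P = 0.000354 / 3.943×10⁻⁸ = 8978 N = 8.978 kN.
σ_{cast iron} = P/A₂ = 8978/280 = 32.06 MPa, tensile.

σ ≈ 32.1 MPa (tensile)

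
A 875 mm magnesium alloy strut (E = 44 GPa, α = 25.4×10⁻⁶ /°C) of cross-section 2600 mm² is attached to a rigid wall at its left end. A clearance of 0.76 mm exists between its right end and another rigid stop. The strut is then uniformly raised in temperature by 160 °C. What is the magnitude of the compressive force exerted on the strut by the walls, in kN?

P ≈ 366 kN

If the wall were absent the strut would grow by αΔT L = 25.4×10⁻⁶ × 160 × 875 = 3.556 mm.
This exceeds the 0.76 mm gap, so the wall pushes back. The portion of expansion that must be recovered elastically is δ_free − gap = 3.556 − 0.76 = 2.796 mm.
Compatibility: PL/(AE) = 2.796 mm, so σ = P/A = E × (2.796/875) = 140.6 MPa.
P = σA = 140.6 × 2600 = 365.6 kN.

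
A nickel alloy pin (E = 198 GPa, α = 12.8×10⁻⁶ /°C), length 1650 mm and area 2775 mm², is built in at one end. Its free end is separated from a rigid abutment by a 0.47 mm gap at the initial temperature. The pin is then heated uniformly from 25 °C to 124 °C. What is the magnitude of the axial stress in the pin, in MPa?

σ ≈ 195 MPa (compressive)

If the wall were absent the pin would grow by αΔT L = 12.8×10⁻⁶ × 99 × 1650 = 2.091 mm.
After closing the 0.47 mm clearance, 2.091 − 0.47 = 1.621 mm of expansion remains to be suppressed by the wall.
That suppressed elongation corresponds to σ = E·Δ/L = 198×10³ × 1.621/1650 = 194.5 MPa.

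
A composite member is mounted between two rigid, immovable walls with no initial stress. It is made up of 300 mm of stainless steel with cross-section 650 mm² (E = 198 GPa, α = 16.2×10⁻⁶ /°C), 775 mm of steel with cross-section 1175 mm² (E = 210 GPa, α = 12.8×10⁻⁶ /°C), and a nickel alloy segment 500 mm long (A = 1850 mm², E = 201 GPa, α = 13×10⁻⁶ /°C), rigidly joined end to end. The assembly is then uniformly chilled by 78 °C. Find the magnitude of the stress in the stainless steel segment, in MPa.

Free thermal contraction of the whole bar: Σ αᵢΔT Lᵢ = 16.2×10⁻⁶×78×300 + 12.8×10⁻⁶×78×775 + 13×10⁻⁶×78×500 = 1.66 mm.
The rigid supports impose zero overall length change; the single axial force P common to all segments must satisfy P Σ Lᵢ/(AᵢEᵢ) = δ_free.
The series flexibility is Σ Lᵢ/(AᵢEᵢ) = 300/(650×198×10³) + 775/(1175×210×10³) + 500/(1850×201×10³) = 6.816×10⁻⁶ mm/N.
So P = 1.66 / 6.816×10⁻⁶ = 243.5 kN, tensile.
σ_{stainless steel} = P / A = 243500 / 650 = 374.6 MPa.

σ ≈ 375 MPa (tensile)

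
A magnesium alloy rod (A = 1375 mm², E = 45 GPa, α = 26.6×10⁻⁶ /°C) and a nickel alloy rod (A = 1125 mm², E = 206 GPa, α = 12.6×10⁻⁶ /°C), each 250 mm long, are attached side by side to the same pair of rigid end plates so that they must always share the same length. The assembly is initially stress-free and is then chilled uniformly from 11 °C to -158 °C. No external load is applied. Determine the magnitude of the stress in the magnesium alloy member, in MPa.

Both members must finish at the same length. With the larger α, the magnesium alloy tends to over-contract; the plates restrain it, putting the magnesium alloy in tension and the nickel alloy in compression. With no external load the two internal forces are equal and opposite, magnitude P.
Setting the final lengths equal and cancelling L: (α₁ − α₂)ΔT = P/(A₁E₁) + P/(A₂E₂).
|α₁ − α₂|·ΔT = 14×10⁻⁶ × 169 = 0.002366.
1/(A₁E₁) + 1/(A₂E₂) = 1/(1375×45×10³) + 1/(1125×206×10³) = 2.048×10⁻⁸ N⁻¹.
So P = 0.002366 / 2.048×10⁻⁸ = 115.5 kN.
σ_{magnesium alloy} = P/A₁ = 115500/1375 = 84.03 MPa, tensile.

σ ≈ 84 MPa (tensile)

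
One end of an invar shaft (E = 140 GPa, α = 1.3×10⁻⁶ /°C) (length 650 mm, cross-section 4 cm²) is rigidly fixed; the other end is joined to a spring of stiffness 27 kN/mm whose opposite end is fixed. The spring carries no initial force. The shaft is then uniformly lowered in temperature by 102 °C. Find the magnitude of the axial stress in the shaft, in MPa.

The unrestrained thermal change is αΔT L = 1.3×10⁻⁶ × 102 × 650 = 0.08619 mm.
With a force P in the spring, the elastic change of the shaft is PL/(AE) and that of the spring is P/k; compatibility requires their sum to equal δ_free.
So P = δ_free / [L/(AE) + 1/k] = 0.08619 / [ 650/(400×140×10³) + 1/(27×10³) ].
P = 0.08619 / 4.864×10⁻⁵ = 1772 N.
σ = P/A = 1772/400 = 4.43 MPa.

σ ≈ 4.43 MPa (tensile)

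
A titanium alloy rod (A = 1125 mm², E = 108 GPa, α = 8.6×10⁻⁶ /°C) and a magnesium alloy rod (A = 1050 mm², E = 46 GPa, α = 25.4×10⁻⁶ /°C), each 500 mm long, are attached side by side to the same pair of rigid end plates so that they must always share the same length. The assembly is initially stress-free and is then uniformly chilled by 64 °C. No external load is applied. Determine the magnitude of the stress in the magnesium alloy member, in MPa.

σ ≈ 35.4 MPa (tensile)

Equilibrium of a rigid end plate with no external load gives equal and opposite internal forces ±P in the two members. Since α_{magnesium alloy} > α_{titanium alloy}, cooling drives the magnesium alloy into tension and the titanium alloy into compression.
Equating the net (thermal + elastic) strains gives |α₁ − α₂|·ΔT = P·[1/(A₁E₁) + 1/(A₂E₂)].
|α₁ − α₂|·ΔT = 16.8×10⁻⁶ × 64 = 0.001075.
1/(A₁E₁) + 1/(A₂E₂) = 1/(1125×108×10³) + 1/(1050×46×10³) = 2.893×10⁻⁸ N⁻¹.
P = 0.001075 / 2.893×10⁻⁸ = 37160 N = 37.16 kN.
σ_{magnesium alloy} = P/A₂ = 37160/1050 = 35.39 MPa, tensile.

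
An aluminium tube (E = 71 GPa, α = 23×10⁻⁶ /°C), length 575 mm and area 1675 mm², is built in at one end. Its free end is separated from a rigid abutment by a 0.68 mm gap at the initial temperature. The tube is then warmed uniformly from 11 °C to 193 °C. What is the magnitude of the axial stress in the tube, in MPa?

σ ≈ 213 MPa (compressive)

Free thermal elongation = αΔT L = 23×10⁻⁶ × 182 × 575 = 2.407 mm.
This exceeds the 0.68 mm gap, so the wall pushes back. The portion of expansion that must be recovered elastically is δ_free − gap = 2.407 − 0.68 = 1.727 mm.
That suppressed elongation corresponds to σ = E·Δ/L = 71×10³ × 1.727/575 = 213.2 MPa.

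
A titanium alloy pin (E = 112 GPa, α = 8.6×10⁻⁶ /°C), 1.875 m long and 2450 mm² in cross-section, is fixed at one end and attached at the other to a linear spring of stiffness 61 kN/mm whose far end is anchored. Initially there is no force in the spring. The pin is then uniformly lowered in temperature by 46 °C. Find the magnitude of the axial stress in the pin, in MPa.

If the spring were absent the pin would shorten by αΔT L = 8.6×10⁻⁶ × 46 × 1875 = 0.7417 mm.
With a force P in the spring, the elastic change of the pin is PL/(AE) and that of the spring is P/k; compatibility requires their sum to equal δ_free.
So P = δ_free / [L/(AE) + 1/k] = 0.7417 / [ 1875/(2450×112×10³) + 1/(61×10³) ].
P = 0.7417 / 2.323×10⁻⁵ = 31940 N.
σ = P/A = 31940/2450 = 13.03 MPa.

σ ≈ 13 MPa (tensile)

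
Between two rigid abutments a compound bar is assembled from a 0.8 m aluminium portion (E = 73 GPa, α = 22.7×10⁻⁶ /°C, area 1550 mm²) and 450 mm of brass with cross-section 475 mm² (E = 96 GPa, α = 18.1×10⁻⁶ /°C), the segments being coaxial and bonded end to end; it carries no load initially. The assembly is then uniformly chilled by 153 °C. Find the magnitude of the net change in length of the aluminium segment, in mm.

With the walls removed the bar would change length by δ_free = Σ αᵢΔT Lᵢ = 22.7×10⁻⁶×153×800 + 18.1×10⁻⁶×153×450 = 4.025 mm.
Since the ends are fixed, an axial force P builds up, equal in every segment, with P · Σ Lᵢ/(AᵢEᵢ) = δ_free.
The series flexibility is Σ Lᵢ/(AᵢEᵢ) = 800/(1550×73×10³) + 450/(475×96×10³) = 1.694×10⁻⁵ mm/N.
So P = 4.025 / 1.694×10⁻⁵ = 237.6 kN, tensile.
For the aluminium segment, free thermal change = 22.7×10⁻⁶×153×800 = 2.778 mm and elastic change from P = 237600×800/(1550×73×10³) = 1.68 mm; these oppose, so the net change is 1.1 mm (segment shortens).

|ΔL| ≈ 1.1 mm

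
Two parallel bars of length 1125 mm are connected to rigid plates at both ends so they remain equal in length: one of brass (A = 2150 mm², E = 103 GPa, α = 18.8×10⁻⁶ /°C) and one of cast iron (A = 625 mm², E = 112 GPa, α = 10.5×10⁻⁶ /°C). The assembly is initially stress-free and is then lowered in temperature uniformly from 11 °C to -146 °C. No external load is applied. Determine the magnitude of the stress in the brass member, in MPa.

σ ≈ 32.2 MPa (tensile)

Both members must finish at the same length. With the larger α, the brass tends to over-contract; the plates restrain it, putting the brass in tension and the cast iron in compression. With no external load the two internal forces are equal and opposite, magnitude P.
Setting the final lengths equal and cancelling L: (α₁ − α₂)ΔT = P/(A₁E₁) + P/(A₂E₂).
|α₁ − α₂|·ΔT = 8.3×10⁻⁶ × 157 = 0.001303.
1/(A₁E₁) + 1/(A₂E₂) = 1/(2150×103×10³) + 1/(625×112×10³) = 1.88×10⁻⁸ N⁻¹.
So P = 0.001303 / 1.88×10⁻⁸ = 69.31 kN.
σ_{brass} = P/A₁ = 69310/2150 = 32.24 MPa, tensile.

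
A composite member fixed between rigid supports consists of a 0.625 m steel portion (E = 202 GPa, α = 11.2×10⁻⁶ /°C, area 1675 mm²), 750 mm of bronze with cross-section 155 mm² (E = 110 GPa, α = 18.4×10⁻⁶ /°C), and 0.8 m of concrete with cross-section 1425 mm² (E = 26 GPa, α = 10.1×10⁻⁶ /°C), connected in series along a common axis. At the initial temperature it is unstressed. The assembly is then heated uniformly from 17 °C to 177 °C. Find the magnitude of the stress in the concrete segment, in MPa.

σ ≈ 48.1 MPa (compressive)

With the walls removed the bar would change length by δ_free = Σ αᵢΔT Lᵢ = 11.2×10⁻⁶×160×625 + 18.4×10⁻⁶×160×750 + 10.1×10⁻⁶×160×800 = 4.621 mm.
Since the ends are fixed, an axial force P builds up, equal in every segment, with P · Σ Lᵢ/(AᵢEᵢ) = δ_free.
The series flexibility is Σ Lᵢ/(AᵢEᵢ) = 625/(1675×202×10³) + 750/(155×110×10³) + 800/(1425×26×10³) = 6.743×10⁻⁵ mm/N.
Hence P = δ_free / Σ(L/AE) = 4.621/6.743×10⁻⁵ = 68.53 kN (compressive).
σ_{concrete} = P / A = 68530 / 1425 = 48.09 MPa.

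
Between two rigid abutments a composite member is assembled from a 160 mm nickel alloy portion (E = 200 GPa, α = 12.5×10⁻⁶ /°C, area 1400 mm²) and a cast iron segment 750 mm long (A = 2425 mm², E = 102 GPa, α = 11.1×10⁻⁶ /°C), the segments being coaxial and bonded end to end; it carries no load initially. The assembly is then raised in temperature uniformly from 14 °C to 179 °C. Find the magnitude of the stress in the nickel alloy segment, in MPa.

σ ≈ 338 MPa (compressive)

Free thermal expansion of the whole bar: Σ αᵢΔT Lᵢ = 12.5×10⁻⁶×165×160 + 11.1×10⁻⁶×165×750 = 1.704 mm.
Since the ends are fixed, an axial force P builds up, equal in every segment, with P · Σ Lᵢ/(AᵢEᵢ) = δ_free.
The series flexibility is Σ Lᵢ/(AᵢEᵢ) = 160/(1400×200×10³) + 750/(2425×102×10³) = 3.604×10⁻⁶ mm/N.
So P = 1.704 / 3.604×10⁻⁶ = 472.8 kN, compressive.
σ_{nickel alloy} = P / A = 472800 / 1400 = 337.7 MPa.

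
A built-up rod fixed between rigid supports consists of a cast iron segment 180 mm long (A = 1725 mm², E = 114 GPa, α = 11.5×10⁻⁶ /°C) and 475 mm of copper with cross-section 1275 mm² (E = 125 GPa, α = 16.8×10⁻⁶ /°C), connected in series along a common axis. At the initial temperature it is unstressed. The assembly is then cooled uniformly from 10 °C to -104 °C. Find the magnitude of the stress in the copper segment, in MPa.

σ ≈ 231 MPa (tensile)

Free thermal contraction of the whole bar: Σ αᵢΔT Lᵢ = 11.5×10⁻⁶×114×180 + 16.8×10⁻⁶×114×475 = 1.146 mm.
The walls prevent any net length change, so an axial force P (same in every segment) develops. Compatibility: P · Σ Lᵢ/(AᵢEᵢ) = δ_free.
Σ Lᵢ/(AᵢEᵢ) = 180/(1725×114×10³) + 475/(1275×125×10³) = 3.896×10⁻⁶ mm/N.
P = 1.146 / 3.896×10⁻⁶ = 294100 N = 294.1 kN, tensile.
σ_{copper} = P / A = 294100 / 1275 = 230.7 MPa.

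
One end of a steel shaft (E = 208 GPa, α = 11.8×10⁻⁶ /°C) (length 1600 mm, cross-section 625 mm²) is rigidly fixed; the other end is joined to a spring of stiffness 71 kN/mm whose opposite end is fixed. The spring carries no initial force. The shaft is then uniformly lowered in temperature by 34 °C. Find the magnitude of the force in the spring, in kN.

P ≈ 24.3 kN

If the spring were absent the shaft would shorten by αΔT L = 11.8×10⁻⁶ × 34 × 1600 = 0.6419 mm.
Let P be the tensile force in the spring. The shaft extends elastically by PL/(AE) and the spring stretches by P/k; together these equal δ_free.
So P = δ_free / [L/(AE) + 1/k] = 0.6419 / [ 1600/(625×208×10³) + 1/(71×10³) ].
P = 0.6419 / 2.639×10⁻⁵ = 24320 N.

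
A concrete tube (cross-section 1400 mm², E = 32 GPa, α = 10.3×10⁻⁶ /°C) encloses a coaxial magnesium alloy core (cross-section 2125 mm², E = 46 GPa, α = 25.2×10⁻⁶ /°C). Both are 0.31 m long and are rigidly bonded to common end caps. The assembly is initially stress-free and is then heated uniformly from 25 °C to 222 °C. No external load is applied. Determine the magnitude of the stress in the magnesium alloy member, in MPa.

Both members must finish at the same length. With the larger α, the magnesium alloy tends to over-expand; the plates restrain it, putting the magnesium alloy in compression and the concrete in tension. With no external load the two internal forces are equal and opposite, magnitude P.
Compatibility of the two members (thermal + elastic change equal): (α₁ − α₂)ΔT = P·[1/(A₁E₁) + 1/(A₂E₂)].
|α₁ − α₂|·ΔT = 14.9×10⁻⁶ × 197 = 0.002935.
1/(A₁E₁) + 1/(A₂E₂) = 1/(1400×32×10³) + 1/(2125×46×10³) = 3.255×10⁻⁸ N⁻¹.
P = 0.002935 / 3.255×10⁻⁸ = 90170 N = 90.17 kN.
σ_{magnesium alloy} = P/A₂ = 90170/2125 = 42.43 MPa, compressive.

σ ≈ 42.4 MPa (compressive)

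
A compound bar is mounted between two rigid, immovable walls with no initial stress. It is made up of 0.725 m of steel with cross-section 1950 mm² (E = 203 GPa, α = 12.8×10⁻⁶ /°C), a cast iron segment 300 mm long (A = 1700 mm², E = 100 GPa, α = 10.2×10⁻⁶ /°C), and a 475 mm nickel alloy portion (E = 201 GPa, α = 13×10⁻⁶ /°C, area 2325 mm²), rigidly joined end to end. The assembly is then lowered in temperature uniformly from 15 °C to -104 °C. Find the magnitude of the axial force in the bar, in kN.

If the supports were absent, the total length change would be Σ αᵢΔT Lᵢ = 12.8×10⁻⁶×119×725 + 10.2×10⁻⁶×119×300 + 13×10⁻⁶×119×475 = 2.203 mm.
Since the ends are fixed, an axial force P builds up, equal in every segment, with P · Σ Lᵢ/(AᵢEᵢ) = δ_free.
The series flexibility is Σ Lᵢ/(AᵢEᵢ) = 725/(1950×203×10³) + 300/(1700×100×10³) + 475/(2325×201×10³) = 4.613×10⁻⁶ mm/N.
So P = 2.203 / 4.613×10⁻⁶ = 477.7 kN, tensile.

P ≈ 478 kN (tensile)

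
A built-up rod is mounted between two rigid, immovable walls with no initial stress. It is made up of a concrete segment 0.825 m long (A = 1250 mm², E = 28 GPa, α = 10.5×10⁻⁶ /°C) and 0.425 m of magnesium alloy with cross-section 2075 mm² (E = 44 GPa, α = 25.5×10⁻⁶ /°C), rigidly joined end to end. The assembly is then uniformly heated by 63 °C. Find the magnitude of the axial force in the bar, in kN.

P ≈ 43.5 kN (compressive)

If the supports were absent, the total length change would be Σ αᵢΔT Lᵢ = 10.5×10⁻⁶×63×825 + 25.5×10⁻⁶×63×425 = 1.228 mm.
The rigid supports impose zero overall length change; the single axial force P common to all segments must satisfy P Σ Lᵢ/(AᵢEᵢ) = δ_free.
Σ Lᵢ/(AᵢEᵢ) = 825/(1250×28×10³) + 425/(2075×44×10³) = 2.823×10⁻⁵ mm/N.
Hence P = δ_free / Σ(L/AE) = 1.228/2.823×10⁻⁵ = 43.52 kN (compressive).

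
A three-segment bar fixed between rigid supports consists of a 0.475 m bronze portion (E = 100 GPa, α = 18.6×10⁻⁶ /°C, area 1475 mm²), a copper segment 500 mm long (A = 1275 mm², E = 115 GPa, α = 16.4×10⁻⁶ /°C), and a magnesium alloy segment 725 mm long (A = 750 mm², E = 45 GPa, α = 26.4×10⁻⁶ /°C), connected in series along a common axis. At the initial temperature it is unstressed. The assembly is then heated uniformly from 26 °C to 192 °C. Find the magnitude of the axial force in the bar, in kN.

If the supports were absent, the total length change would be Σ αᵢΔT Lᵢ = 18.6×10⁻⁶×166×475 + 16.4×10⁻⁶×166×500 + 26.4×10⁻⁶×166×725 = 6.005 mm.
The rigid supports impose zero overall length change; the single axial force P common to all segments must satisfy P Σ Lᵢ/(AᵢEᵢ) = δ_free.
The series flexibility is Σ Lᵢ/(AᵢEᵢ) = 475/(1475×100×10³) + 500/(1275×115×10³) + 725/(750×45×10³) = 2.811×10⁻⁵ mm/N.
So P = 6.005 / 2.811×10⁻⁵ = 213.6 kN, compressive.

P ≈ 214 kN (compressive)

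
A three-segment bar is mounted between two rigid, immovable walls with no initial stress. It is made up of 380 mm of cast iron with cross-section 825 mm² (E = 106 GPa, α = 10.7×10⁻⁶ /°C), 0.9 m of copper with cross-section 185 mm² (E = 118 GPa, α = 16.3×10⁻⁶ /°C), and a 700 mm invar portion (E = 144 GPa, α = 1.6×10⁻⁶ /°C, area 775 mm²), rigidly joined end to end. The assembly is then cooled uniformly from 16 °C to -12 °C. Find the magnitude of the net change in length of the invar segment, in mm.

If the supports were absent, the total length change would be Σ αᵢΔT Lᵢ = 10.7×10⁻⁶×28×380 + 16.3×10⁻⁶×28×900 + 1.6×10⁻⁶×28×700 = 0.556 mm.
Since the ends are fixed, an axial force P builds up, equal in every segment, with P · Σ Lᵢ/(AᵢEᵢ) = δ_free.
Σ Lᵢ/(AᵢEᵢ) = 380/(825×106×10³) + 900/(185×118×10³) + 700/(775×144×10³) = 5.185×10⁻⁵ mm/N.
P = 0.556 / 5.185×10⁻⁵ = 10720 N = 10.72 kN, tensile.
For the invar segment, free thermal change = 1.6×10⁻⁶×28×700 = 0.03136 mm and elastic change from P = 10720×700/(775×144×10³) = 0.06726 mm; these oppose, so the net change is 0.0359 mm (segment lengthens).

|ΔL| ≈ 0.0359 mm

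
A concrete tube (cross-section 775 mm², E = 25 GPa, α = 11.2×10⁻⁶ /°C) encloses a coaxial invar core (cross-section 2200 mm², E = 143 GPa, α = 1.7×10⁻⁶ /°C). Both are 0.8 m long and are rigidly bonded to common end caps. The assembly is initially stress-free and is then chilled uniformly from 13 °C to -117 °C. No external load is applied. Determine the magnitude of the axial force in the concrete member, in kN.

Equilibrium of a rigid end plate with no external load gives equal and opposite internal forces ±P in the two members. Since α_{concrete} > α_{invar}, cooling drives the concrete into tension and the invar into compression.
Equating the net (thermal + elastic) strains gives |α₁ − α₂|·ΔT = P·[1/(A₁E₁) + 1/(A₂E₂)].
|α₁ − α₂|·ΔT = 9.5×10⁻⁶ × 130 = 0.001235.
1/(A₁E₁) + 1/(A₂E₂) = 1/(775×25×10³) + 1/(2200×143×10³) = 5.479×10⁻⁸ N⁻¹.
P = 0.001235 / 5.479×10⁻⁸ = 22540 N = 22.54 kN.

P ≈ 22.5 kN (tensile in the concrete)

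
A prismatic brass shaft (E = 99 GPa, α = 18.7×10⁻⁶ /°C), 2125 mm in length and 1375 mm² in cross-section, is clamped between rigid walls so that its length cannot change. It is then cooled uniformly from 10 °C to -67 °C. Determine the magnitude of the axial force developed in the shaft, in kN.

P ≈ 196 kN (tensile)

With zero net strain, σ = E·αΔT = 99 GPa × 18.7×10⁻⁶ × 77 = 142.6 MPa.
Then P = σA = 142.6 × 1375 mm² = 196 kN, tensile.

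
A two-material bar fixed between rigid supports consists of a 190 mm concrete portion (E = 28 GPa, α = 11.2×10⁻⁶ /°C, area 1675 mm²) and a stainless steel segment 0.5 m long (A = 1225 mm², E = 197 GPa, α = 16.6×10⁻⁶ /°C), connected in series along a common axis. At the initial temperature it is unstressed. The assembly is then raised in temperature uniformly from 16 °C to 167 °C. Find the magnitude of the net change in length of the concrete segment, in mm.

|ΔL| ≈ 0.72 mm

Free thermal expansion of the whole bar: Σ αᵢΔT Lᵢ = 11.2×10⁻⁶×151×190 + 16.6×10⁻⁶×151×500 = 1.575 mm.
The rigid supports impose zero overall length change; the single axial force P common to all segments must satisfy P Σ Lᵢ/(AᵢEᵢ) = δ_free.
The series flexibility is Σ Lᵢ/(AᵢEᵢ) = 190/(1675×28×10³) + 500/(1225×197×10³) = 6.123×10⁻⁶ mm/N.
P = 1.575 / 6.123×10⁻⁶ = 257200 N = 257.2 kN, compressive.
For the concrete segment, free thermal change = 11.2×10⁻⁶×151×190 = 0.3213 mm and elastic change from P = 257200×190/(1675×28×10³) = 1.042 mm; these oppose, so the net change is 0.72 mm (segment shortens).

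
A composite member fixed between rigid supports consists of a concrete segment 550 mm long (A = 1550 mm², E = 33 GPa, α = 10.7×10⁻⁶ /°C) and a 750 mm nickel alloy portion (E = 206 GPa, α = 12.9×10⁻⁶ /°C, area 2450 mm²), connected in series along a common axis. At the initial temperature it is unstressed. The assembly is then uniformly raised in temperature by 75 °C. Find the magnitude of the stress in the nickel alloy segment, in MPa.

σ ≈ 38.9 MPa (compressive)

With the walls removed the bar would change length by δ_free = Σ αᵢΔT Lᵢ = 10.7×10⁻⁶×75×550 + 12.9×10⁻⁶×75×750 = 1.167 mm.
The walls prevent any net length change, so an axial force P (same in every segment) develops. Compatibility: P · Σ Lᵢ/(AᵢEᵢ) = δ_free.
Σ Lᵢ/(AᵢEᵢ) = 550/(1550×33×10³) + 750/(2450×206×10³) = 1.224×10⁻⁵ mm/N.
So P = 1.167 / 1.224×10⁻⁵ = 95.35 kN, compressive.
σ_{nickel alloy} = P / A = 95350 / 2450 = 38.92 MPa.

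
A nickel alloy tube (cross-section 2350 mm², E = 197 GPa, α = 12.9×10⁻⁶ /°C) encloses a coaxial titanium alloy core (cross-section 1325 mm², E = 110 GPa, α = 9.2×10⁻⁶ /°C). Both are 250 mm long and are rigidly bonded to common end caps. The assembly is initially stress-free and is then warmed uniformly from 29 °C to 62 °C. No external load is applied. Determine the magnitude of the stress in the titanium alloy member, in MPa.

Both members must finish at the same length. With the larger α, the nickel alloy tends to over-expand; the plates restrain it, putting the nickel alloy in compression and the titanium alloy in tension. With no external load the two internal forces are equal and opposite, magnitude P.
Compatibility of the two members (thermal + elastic change equal): (α₁ − α₂)ΔT = P·[1/(A₁E₁) + 1/(A₂E₂)].
|α₁ − α₂|·ΔT = 3.7×10⁻⁶ × 33 = 0.0001221.
1/(A₁E₁) + 1/(A₂E₂) = 1/(2350×197×10³) + 1/(1325×110×10³) = 9.021×10⁻⁹ N⁻¹.
P = 0.0001221 / 9.021×10⁻⁹ = 13530 N = 13.53 kN.
σ_{titanium alloy} = P/A₂ = 13530/1325 = 10.22 MPa, tensile.

σ ≈ 10.2 MPa (tensile)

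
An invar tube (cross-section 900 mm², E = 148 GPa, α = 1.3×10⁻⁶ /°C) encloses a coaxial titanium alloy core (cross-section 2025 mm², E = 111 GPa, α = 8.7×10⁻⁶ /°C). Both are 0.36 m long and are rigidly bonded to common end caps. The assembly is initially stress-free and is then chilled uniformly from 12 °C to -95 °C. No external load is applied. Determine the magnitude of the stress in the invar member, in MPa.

σ ≈ 73.6 MPa (compressive)

The titanium alloy has the larger α, so on cooling it would change length more than the invar if both were free. The rigid plates force a common final length, so the titanium alloy is put into tension and the invar into compression, with equal and opposite forces P (no external load).
Setting the final lengths equal and cancelling L: (α₁ − α₂)ΔT = P/(A₁E₁) + P/(A₂E₂).
|α₁ − α₂|·ΔT = 7.4×10⁻⁶ × 107 = 0.0007918.
1/(A₁E₁) + 1/(A₂E₂) = 1/(900×148×10³) + 1/(2025×111×10³) = 1.196×10⁻⁸ N⁻¹.
So P = 0.0007918 / 1.196×10⁻⁸ = 66.22 kN.
σ_{invar} = P/A₁ = 66220/900 = 73.58 MPa, compressive.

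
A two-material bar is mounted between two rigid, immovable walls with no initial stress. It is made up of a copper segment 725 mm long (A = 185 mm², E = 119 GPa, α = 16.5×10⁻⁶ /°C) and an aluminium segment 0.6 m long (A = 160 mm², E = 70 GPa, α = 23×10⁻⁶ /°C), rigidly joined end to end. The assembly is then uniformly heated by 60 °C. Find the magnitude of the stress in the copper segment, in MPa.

Free thermal expansion of the whole bar: Σ αᵢΔT Lᵢ = 16.5×10⁻⁶×60×725 + 23×10⁻⁶×60×600 = 1.546 mm.
Since the ends are fixed, an axial force P builds up, equal in every segment, with P · Σ Lᵢ/(AᵢEᵢ) = δ_free.
Σ Lᵢ/(AᵢEᵢ) = 725/(185×119×10³) + 600/(160×70×10³) = 8.65×10⁻⁵ mm/N.
So P = 1.546 / 8.65×10⁻⁵ = 17.87 kN, compressive.
σ_{copper} = P / A = 17870 / 185 = 96.59 MPa.

σ ≈ 96.6 MPa (compressive)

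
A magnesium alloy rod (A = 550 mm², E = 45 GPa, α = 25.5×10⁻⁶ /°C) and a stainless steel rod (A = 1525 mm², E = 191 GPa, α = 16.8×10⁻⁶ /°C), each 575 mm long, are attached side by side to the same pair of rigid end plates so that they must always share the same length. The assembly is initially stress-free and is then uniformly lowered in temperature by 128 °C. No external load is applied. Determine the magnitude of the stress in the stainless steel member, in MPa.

Equilibrium of a rigid end plate with no external load gives equal and opposite internal forces ±P in the two members. Since α_{magnesium alloy} > α_{stainless steel}, cooling drives the magnesium alloy into tension and the stainless steel into compression.
Equating the net (thermal + elastic) strains gives |α₁ − α₂|·ΔT = P·[1/(A₁E₁) + 1/(A₂E₂)].
|α₁ − α₂|·ΔT = 8.7×10⁻⁶ × 128 = 0.001114.
1/(A₁E₁) + 1/(A₂E₂) = 1/(550×45×10³) + 1/(1525×191×10³) = 4.384×10⁻⁸ N⁻¹.
P = 0.001114 / 4.384×10⁻⁸ = 25400 N = 25.4 kN.
σ_{stainless steel} = P/A₂ = 25400/1525 = 16.66 MPa, compressive.

σ ≈ 16.7 MPa (compressive)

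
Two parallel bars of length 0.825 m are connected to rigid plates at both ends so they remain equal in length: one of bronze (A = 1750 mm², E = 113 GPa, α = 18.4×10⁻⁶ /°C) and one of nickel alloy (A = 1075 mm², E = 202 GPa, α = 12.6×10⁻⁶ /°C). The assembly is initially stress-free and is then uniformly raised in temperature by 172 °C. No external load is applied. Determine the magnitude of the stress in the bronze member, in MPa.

Equilibrium of a rigid end plate with no external load gives equal and opposite internal forces ±P in the two members. Since α_{bronze} > α_{nickel alloy}, heating drives the bronze into compression and the nickel alloy into tension.
Equating the net (thermal + elastic) strains gives |α₁ − α₂|·ΔT = P·[1/(A₁E₁) + 1/(A₂E₂)].
|α₁ − α₂|·ΔT = 5.8×10⁻⁶ × 172 = 0.0009976.
1/(A₁E₁) + 1/(A₂E₂) = 1/(1750×113×10³) + 1/(1075×202×10³) = 9.662×10⁻⁹ N⁻¹.
P = 0.0009976 / 9.662×10⁻⁹ = 103200 N = 103.2 kN.
σ_{bronze} = P/A₁ = 103200/1750 = 59 MPa, compressive.

σ ≈ 59 MPa (compressive)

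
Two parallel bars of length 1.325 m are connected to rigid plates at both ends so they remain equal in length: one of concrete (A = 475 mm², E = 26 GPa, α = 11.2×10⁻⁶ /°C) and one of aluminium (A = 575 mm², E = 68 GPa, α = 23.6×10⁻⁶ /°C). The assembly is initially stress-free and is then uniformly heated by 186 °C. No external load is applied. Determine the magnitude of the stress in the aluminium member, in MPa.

σ ≈ 37.6 MPa (compressive)

Both members must finish at the same length. With the larger α, the aluminium tends to over-expand; the plates restrain it, putting the aluminium in compression and the concrete in tension. With no external load the two internal forces are equal and opposite, magnitude P.
Equating the net (thermal + elastic) strains gives |α₁ − α₂|·ΔT = P·[1/(A₁E₁) + 1/(A₂E₂)].
|α₁ − α₂|·ΔT = 12.4×10⁻⁶ × 186 = 0.002306.
1/(A₁E₁) + 1/(A₂E₂) = 1/(475×26×10³) + 1/(575×68×10³) = 1.065×10⁻⁷ N⁻¹.
P = 0.002306 / 1.065×10⁻⁷ = 21650 N = 21.65 kN.
σ_{aluminium} = P/A₂ = 21650/575 = 37.65 MPa, compressive.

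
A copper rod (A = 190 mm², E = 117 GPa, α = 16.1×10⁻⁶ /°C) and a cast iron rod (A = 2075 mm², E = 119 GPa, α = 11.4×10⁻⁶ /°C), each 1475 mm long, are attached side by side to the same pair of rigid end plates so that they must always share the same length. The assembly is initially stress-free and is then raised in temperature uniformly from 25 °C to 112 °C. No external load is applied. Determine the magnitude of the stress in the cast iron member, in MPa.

Equilibrium of a rigid end plate with no external load gives equal and opposite internal forces ±P in the two members. Since α_{copper} > α_{cast iron}, heating drives the copper into compression and the cast iron into tension.
Compatibility of the two members (thermal + elastic change equal): (α₁ − α₂)ΔT = P·[1/(A₁E₁) + 1/(A₂E₂)].
|α₁ − α₂|·ΔT = 4.7×10⁻⁶ × 87 = 0.0004089.
1/(A₁E₁) + 1/(A₂E₂) = 1/(190×117×10³) + 1/(2075×119×10³) = 4.903×10⁻⁸ N⁻¹.
So P = 0.0004089 / 4.903×10⁻⁸ = 8.339 kN.
σ_{cast iron} = P/A₂ = 8339/2075 = 4.019 MPa, tensile.

σ ≈ 4.02 MPa (tensile)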